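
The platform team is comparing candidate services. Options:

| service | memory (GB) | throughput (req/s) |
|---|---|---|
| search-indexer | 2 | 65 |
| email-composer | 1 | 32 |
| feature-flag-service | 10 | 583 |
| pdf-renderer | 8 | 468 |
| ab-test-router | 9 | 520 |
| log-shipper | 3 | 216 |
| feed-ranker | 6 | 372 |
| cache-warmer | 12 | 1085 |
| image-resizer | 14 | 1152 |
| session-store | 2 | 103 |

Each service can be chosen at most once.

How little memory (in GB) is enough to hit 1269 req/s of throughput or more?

15

Need the lightest bundle worth ≥ 1269.
Taking log-shipper + cache-warmer gives 1301 (≥ 1269) for 15 GB.
No combination under 15 GB hits 1269.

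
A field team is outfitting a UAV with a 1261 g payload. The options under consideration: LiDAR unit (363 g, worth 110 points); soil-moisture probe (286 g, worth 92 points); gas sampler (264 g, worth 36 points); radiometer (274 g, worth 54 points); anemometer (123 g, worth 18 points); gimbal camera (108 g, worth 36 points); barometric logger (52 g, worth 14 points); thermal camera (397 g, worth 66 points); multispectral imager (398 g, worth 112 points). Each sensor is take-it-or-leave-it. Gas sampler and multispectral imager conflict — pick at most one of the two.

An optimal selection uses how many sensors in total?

5

Optimal total is 364.
One optimal bundle: LiDAR unit + soil-moisture probe + gimbal camera + barometric logger + multispectral imager (1207 g).
All optima have 5 sensors.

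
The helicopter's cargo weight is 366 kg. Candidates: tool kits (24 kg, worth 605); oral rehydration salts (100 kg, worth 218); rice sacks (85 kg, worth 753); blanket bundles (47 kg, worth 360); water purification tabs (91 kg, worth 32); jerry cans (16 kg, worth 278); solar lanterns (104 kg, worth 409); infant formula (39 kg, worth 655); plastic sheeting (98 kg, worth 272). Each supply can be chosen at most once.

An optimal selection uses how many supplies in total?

Best achievable people served is 3060.
tool kits + rice sacks + blanket bundles + jerry cans + solar lanterns + infant formula hits 3060 at 315 kg.
All optima have 6 supplies.

6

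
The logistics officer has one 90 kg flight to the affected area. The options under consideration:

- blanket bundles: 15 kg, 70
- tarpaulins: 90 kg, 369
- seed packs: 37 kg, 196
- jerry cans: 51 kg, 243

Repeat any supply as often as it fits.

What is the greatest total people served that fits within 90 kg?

462

Best packing: blanket bundles + 2×seed packs — 89 kg, 462 total.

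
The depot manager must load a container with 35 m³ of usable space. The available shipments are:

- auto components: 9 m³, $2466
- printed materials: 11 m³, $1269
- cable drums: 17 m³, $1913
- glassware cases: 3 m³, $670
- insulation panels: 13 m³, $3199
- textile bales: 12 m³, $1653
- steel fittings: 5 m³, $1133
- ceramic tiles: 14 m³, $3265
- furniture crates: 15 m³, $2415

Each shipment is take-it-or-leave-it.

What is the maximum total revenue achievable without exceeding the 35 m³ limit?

Greedy by ratio would take auto components + glassware cases + insulation panels + steel fittings: 30 m³ used, total 7468.
Dropping auto components frees 9 m³; slotting in ceramic tiles (14 m³) lifts the total to 8267 at 35 m³.
Next best is insulation panels + steel fittings + ceramic tiles at 7597 (32 m³) — short by 670.

8267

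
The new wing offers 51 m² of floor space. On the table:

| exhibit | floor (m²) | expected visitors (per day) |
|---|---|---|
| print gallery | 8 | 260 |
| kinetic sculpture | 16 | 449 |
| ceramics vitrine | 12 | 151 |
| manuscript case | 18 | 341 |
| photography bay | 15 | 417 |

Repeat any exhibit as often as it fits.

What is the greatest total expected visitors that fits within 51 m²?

1560

By expected visitors per m²: print gallery 32.50, kinetic sculpture 28.06, photography bay 27.80, manuscript case 18.94 lead.
Taking 6×print gallery: 48 m² used, 1560 in expected visitors.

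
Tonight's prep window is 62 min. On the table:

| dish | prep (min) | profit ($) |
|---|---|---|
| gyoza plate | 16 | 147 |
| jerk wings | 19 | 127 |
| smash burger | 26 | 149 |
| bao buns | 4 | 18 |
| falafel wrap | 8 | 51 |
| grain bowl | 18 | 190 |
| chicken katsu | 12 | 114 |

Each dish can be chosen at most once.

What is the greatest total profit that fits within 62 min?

520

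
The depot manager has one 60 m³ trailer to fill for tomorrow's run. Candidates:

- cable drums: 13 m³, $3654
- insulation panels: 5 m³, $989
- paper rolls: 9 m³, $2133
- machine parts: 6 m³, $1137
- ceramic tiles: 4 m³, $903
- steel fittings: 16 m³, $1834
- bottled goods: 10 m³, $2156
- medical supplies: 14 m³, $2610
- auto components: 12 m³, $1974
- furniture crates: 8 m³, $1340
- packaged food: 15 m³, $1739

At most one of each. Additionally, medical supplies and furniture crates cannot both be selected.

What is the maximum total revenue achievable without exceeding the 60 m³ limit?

12946

A density-first pass picks cable drums + insulation panels + paper rolls + machine parts + ceramic tiles + bottled goods + furniture crates — 12312 at 55 m³.
The 8 m³ tied up in furniture crates is better spent on auto components — total rises to 12946 (59 m³).
No other feasible combination exceeds 12946.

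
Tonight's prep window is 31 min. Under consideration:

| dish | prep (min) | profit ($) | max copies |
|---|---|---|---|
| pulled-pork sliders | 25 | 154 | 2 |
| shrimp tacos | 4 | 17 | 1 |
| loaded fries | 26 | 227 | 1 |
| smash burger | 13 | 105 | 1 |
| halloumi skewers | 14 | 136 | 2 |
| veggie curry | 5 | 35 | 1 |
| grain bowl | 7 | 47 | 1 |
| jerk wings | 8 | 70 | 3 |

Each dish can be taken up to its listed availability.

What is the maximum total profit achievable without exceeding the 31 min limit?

276

Ranking by ratio (profit/min): halloumi skewers 9.71, jerk wings 8.75, loaded fries 8.73, smash burger 8.08.
Filling by ratio: 2×halloumi skewers for 272, with 3 min left unused.
The 14 min tied up in halloumi skewers is better spent on 2×jerk wings — total rises to 276 (30 min).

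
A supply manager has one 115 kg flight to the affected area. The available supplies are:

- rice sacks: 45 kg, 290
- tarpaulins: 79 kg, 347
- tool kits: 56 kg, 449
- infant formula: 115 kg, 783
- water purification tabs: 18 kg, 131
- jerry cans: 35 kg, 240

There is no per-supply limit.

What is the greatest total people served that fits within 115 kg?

898

Ranking by ratio (people served/kg): tool kits 8.02, water purification tabs 7.28, jerry cans 6.86, infant formula 6.81.
Best packing: 2×tool kits — 112 kg, 898 total.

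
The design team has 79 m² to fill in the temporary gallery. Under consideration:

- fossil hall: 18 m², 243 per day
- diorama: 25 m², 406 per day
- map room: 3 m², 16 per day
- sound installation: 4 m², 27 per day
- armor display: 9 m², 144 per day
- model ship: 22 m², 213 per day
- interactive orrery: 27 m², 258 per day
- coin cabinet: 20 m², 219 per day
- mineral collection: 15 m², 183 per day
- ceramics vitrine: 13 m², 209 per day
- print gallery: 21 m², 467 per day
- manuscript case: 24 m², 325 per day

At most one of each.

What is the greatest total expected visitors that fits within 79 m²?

1342

By expected visitors per m²: print gallery 22.24, diorama 16.24, ceramics vitrine 16.08 lead.
Taking the top-ratio exhibits first gives diorama + map room + sound installation + armor display + ceramics vitrine + print gallery for 1269 (75 m²).
Dropping map room and sound installation and ceramics vitrine frees 20 m²; slotting in manuscript case (24 m²) lifts the total to 1342 at 79 m².
No other feasible combination exceeds 1342.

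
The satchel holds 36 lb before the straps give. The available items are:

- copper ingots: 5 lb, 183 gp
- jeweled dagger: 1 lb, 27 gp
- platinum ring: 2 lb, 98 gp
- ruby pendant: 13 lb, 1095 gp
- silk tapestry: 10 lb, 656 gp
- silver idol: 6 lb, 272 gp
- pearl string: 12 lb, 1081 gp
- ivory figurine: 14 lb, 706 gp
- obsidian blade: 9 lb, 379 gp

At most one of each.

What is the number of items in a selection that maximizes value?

4

The maximum value within 36 lb is 2859.
For example jeweled dagger + ruby pendant + silk tapestry + pearl string achieves it, using 36 lb.
Every optimal selection uses 4 items.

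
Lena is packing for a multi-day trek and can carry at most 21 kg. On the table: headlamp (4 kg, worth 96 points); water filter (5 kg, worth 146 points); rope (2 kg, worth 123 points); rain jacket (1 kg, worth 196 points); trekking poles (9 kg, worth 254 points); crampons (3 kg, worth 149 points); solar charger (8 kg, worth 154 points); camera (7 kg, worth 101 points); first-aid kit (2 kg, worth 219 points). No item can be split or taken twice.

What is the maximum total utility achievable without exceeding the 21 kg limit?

1037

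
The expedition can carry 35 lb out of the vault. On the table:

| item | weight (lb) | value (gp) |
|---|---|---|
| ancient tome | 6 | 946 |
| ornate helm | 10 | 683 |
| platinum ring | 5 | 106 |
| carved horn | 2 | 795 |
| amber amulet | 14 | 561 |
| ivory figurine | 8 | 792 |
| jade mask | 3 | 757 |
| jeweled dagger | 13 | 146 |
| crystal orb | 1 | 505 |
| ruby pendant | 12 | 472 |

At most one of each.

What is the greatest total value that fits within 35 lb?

By value per lb: crystal orb 505.00, carved horn 397.50, jade mask 252.33, ancient tome 157.67 lead.
Taking ancient tome + ornate helm + platinum ring + carved horn + ivory figurine + jade mask + crystal orb: 35 lb used, 4584 in value.
Runner-up ancient tome + ornate helm + carved horn + ivory figurine + jade mask + crystal orb tops out at 4478.

4584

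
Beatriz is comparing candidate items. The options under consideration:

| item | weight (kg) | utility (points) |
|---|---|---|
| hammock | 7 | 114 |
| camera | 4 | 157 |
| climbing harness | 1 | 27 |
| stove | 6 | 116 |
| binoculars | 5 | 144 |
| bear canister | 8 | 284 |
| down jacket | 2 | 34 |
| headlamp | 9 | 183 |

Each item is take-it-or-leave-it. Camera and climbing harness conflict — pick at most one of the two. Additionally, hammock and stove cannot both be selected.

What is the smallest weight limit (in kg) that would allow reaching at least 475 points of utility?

14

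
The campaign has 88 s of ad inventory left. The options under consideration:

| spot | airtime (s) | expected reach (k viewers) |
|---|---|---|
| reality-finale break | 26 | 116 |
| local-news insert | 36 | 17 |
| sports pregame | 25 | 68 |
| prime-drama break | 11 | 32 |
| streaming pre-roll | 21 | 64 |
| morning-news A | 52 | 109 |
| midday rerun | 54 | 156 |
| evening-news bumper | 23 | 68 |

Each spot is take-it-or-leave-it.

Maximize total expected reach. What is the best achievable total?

284

The ratio heuristic lands on reality-finale break + prime-drama break + streaming pre-roll + evening-news bumper (280) but leaves 7 s idle.
The 21 s tied up in streaming pre-roll is better spent on sports pregame — total rises to 284 (85 s).
The spare 3 s is too small for any remaining spot, and no exchange beats 284.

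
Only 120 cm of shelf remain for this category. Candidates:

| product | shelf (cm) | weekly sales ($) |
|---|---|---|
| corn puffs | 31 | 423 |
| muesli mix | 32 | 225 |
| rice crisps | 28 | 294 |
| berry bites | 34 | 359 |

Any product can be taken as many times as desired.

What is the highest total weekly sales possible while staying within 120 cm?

Density check — corn puffs 13.65, berry bites 10.56, rice crisps 10.50 are the best per cm.
The ratio heuristic lands on 3×corn puffs (1269) but leaves 27 cm idle.
Replace corn puffs with 2×rice crisps: the trade gains 165 net, giving 1434 at 118 cm.
Every other selection either busts 120 cm or fails to beat 1434.

1434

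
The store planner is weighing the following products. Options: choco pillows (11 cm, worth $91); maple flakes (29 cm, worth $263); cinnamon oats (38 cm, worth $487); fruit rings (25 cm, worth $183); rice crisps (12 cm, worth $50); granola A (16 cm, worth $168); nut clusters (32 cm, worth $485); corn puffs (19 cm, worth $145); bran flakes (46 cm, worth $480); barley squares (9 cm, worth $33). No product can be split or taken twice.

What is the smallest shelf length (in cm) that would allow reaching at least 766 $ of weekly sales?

67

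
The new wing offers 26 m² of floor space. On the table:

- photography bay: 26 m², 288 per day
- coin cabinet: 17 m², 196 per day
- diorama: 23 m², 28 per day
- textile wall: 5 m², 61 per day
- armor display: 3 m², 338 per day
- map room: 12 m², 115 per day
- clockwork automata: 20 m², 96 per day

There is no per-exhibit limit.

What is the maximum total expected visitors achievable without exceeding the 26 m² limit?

2704

Ranking by ratio (expected visitors/m²): armor display 112.67, textile wall 12.20, coin cabinet 11.53, photography bay 11.08.
The ratio ordering already packs tightly: 8×armor display, 24 m², 2704.
That's the maximum — no swap from here does better than 2704.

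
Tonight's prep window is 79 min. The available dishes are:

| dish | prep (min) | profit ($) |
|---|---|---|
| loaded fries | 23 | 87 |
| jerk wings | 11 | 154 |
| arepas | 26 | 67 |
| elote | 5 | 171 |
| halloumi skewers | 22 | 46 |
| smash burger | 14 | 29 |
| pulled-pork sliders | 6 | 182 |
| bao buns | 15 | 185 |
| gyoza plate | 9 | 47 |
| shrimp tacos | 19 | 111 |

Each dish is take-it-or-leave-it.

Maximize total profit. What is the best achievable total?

890

Greedy by ratio would take jerk wings + elote + smash burger + pulled-pork sliders + bao buns + gyoza plate + shrimp tacos: 79 min used, total 879.
Replace smash burger and gyoza plate with loaded fries: the trade gains 11 net, giving 890 at 79 min.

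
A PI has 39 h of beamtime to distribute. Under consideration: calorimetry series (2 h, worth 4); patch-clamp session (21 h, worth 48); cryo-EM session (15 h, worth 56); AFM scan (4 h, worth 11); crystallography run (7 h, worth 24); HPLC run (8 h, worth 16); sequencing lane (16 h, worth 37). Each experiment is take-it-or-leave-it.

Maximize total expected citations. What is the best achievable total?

Ranking by ratio (expected citations/h): cryo-EM session 3.73, crystallography run 3.43, AFM scan 2.75.
A density-first pass picks calorimetry series + cryo-EM session + AFM scan + crystallography run + HPLC run — 111 at 36 h.
Dropping calorimetry series and AFM scan and HPLC run frees 14 h; slotting in sequencing lane (16 h) lifts the total to 117 at 38 h.

117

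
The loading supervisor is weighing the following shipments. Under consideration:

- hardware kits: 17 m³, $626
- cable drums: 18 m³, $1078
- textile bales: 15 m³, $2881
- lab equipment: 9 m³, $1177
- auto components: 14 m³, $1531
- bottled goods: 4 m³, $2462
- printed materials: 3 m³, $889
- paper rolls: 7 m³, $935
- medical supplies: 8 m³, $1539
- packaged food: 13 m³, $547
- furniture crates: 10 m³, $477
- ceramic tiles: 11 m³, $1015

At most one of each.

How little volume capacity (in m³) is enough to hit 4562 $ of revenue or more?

15

Need the lightest bundle worth ≥ 4562.
bottled goods + printed materials + medical supplies reaches 4890 using 15 m³.
Any bundle with less than 15 m³ falls short of 4562.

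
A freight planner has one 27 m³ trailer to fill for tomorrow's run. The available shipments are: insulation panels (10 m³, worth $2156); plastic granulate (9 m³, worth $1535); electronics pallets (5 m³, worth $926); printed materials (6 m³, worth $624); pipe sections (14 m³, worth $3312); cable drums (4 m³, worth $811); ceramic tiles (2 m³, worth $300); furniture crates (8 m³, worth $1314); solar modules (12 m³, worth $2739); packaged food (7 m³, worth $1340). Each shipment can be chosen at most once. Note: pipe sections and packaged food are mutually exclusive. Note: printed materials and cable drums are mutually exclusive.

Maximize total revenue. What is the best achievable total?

6051

Ranking by ratio (revenue/m³): pipe sections 236.57, solar modules 228.25, insulation panels 215.60.
Pipe sections + solar modules uses 26 of the 27 m³ and totals 6051.
No other feasible combination exceeds 6051.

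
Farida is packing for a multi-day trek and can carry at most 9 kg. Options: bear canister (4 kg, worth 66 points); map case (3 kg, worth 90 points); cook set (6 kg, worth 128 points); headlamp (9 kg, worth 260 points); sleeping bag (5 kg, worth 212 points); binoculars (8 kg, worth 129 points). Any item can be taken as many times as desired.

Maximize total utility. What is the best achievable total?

By utility per kg: sleeping bag 42.40, map case 30.00, headlamp 28.89, cook set 21.33 lead.
Taking map case + sleeping bag: 8 kg used, 302 in utility.

302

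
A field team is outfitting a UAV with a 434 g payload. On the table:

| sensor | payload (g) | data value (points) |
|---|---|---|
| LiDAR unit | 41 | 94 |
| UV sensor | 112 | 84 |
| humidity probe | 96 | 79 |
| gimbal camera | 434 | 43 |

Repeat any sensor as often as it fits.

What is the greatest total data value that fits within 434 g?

Taking 10×LiDAR unit: 410 g used, 940 in data value.
No other feasible combination exceeds 940.

940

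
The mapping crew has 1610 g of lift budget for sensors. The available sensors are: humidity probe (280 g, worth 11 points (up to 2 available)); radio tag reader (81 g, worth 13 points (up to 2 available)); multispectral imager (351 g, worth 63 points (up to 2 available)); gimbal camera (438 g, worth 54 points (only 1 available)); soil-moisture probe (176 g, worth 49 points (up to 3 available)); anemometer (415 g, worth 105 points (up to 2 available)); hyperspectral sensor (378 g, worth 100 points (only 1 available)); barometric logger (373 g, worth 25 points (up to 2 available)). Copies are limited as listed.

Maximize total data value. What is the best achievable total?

Greedy by ratio would take 2×radio tag reader + 3×soil-moisture probe + anemometer + hyperspectral sensor: 1483 g used, total 378.
The 338 g tied up in 2×radio tag reader and soil-moisture probe is better spent on anemometer — total rises to 408 (1560 g).

408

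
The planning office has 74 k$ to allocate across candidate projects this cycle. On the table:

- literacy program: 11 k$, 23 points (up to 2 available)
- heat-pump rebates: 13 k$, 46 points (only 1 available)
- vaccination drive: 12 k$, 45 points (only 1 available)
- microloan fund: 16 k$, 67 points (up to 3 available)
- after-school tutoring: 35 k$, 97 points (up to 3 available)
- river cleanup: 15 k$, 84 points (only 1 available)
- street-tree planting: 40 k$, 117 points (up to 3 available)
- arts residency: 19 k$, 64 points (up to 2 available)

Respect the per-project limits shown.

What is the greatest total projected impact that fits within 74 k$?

309

Density check — river cleanup 5.60, microloan fund 4.19, vaccination drive 3.75 are the best per k$.
A density-first pass picks literacy program + 3×microloan fund + river cleanup — 308 at 74 k$.
Replace literacy program and microloan fund with heat-pump rebates + vaccination drive: the trade gains 1 net, giving 309 at 72 k$.
The spare 2 k$ is too small for any remaining project, and no exchange beats 309.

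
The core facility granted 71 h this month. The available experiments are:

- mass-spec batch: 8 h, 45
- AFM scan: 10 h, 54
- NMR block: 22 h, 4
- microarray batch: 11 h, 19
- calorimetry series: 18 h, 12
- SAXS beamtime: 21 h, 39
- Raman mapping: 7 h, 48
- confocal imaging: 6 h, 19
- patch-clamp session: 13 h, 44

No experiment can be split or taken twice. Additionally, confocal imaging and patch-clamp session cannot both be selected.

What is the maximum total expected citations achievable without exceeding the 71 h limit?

249

By expected citations per h: Raman mapping 6.86, mass-spec batch 5.62, AFM scan 5.40 lead.
Best packing: mass-spec batch + AFM scan + microarray batch + SAXS beamtime + Raman mapping + patch-clamp session — 70 h, 249 total.
No other feasible combination exceeds 249.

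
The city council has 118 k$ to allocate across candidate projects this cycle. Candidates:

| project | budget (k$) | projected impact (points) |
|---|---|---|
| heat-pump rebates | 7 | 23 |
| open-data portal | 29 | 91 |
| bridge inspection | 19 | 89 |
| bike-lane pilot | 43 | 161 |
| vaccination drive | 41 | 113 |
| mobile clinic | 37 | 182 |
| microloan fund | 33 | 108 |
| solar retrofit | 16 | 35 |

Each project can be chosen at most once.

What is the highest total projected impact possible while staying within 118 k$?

470

Density check — mobile clinic 4.92, bridge inspection 4.68, bike-lane pilot 3.74 are the best per k$.
The ratio heuristic lands on heat-pump rebates + bridge inspection + bike-lane pilot + mobile clinic (455) but leaves 12 k$ idle.
Dropping heat-pump rebates and bike-lane pilot frees 50 k$; slotting in open-data portal + microloan fund (62 k$) lifts the total to 470 at 118 k$.
Next best is bridge inspection + bike-lane pilot + mobile clinic + solar retrofit at 467 (115 k$) — short by 3.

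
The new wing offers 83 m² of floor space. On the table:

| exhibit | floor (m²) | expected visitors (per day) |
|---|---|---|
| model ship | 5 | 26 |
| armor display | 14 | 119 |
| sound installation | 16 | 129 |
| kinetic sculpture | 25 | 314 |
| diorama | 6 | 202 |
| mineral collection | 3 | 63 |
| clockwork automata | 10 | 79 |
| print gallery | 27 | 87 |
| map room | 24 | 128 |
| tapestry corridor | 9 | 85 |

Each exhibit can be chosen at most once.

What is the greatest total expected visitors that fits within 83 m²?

991

The ratio ordering already packs tightly: armor display + sound installation + kinetic sculpture + diorama + mineral collection + clockwork automata + tapestry corridor, 83 m², 991.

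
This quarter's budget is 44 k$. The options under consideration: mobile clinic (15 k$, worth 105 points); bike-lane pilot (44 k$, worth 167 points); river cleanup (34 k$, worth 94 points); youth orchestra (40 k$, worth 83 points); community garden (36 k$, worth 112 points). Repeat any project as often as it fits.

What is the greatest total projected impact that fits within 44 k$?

210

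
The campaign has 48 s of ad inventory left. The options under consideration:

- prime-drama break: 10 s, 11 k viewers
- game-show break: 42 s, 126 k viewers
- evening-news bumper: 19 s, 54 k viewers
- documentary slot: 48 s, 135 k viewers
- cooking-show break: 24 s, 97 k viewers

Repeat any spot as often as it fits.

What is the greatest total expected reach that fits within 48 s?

Best packing: 2×cooking-show break — 48 s, 194 total.
Every other selection either busts 48 s or fails to beat 194.

194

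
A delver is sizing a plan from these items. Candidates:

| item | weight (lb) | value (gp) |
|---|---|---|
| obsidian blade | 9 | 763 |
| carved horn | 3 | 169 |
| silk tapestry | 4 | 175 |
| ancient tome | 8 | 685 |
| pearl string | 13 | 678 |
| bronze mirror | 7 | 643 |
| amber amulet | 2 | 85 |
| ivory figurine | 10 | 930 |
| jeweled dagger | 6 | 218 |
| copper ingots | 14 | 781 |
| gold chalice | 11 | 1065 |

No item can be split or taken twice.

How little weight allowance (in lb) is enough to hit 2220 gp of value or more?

25

Minimise lb subject to total value ≥ 2220.
ancient tome + bronze mirror + ivory figurine reaches 2258 using 25 lb.
No combination under 25 lb hits 2220.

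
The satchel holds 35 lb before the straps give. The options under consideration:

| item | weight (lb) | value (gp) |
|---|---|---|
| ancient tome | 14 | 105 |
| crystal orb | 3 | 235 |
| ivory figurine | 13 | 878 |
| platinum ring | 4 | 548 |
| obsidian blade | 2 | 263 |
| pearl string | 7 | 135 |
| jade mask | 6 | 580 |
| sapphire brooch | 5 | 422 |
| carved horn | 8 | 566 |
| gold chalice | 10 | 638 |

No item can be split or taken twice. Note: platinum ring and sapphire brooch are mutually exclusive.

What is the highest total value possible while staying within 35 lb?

2907

By value per lb: platinum ring 137.00, obsidian blade 131.50, jade mask 96.67, sapphire brooch 84.40 lead.
Ivory figurine + platinum ring + obsidian blade + jade mask + gold chalice uses 35 of the 35 lb and totals 2907.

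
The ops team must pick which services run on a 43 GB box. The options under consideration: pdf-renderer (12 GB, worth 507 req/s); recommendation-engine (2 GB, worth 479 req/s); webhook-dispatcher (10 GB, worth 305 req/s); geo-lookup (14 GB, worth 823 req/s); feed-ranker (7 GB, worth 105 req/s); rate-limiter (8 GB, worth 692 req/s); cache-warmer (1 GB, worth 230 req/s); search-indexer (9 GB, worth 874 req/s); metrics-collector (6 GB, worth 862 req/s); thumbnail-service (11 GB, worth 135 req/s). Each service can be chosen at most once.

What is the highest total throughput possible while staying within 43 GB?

Density check — recommendation-engine 239.50, cache-warmer 230.00, metrics-collector 143.67, search-indexer 97.11 are the best per GB.
The ratio ordering already packs tightly: recommendation-engine + geo-lookup + rate-limiter + cache-warmer + search-indexer + metrics-collector, 40 GB, 3960.

3960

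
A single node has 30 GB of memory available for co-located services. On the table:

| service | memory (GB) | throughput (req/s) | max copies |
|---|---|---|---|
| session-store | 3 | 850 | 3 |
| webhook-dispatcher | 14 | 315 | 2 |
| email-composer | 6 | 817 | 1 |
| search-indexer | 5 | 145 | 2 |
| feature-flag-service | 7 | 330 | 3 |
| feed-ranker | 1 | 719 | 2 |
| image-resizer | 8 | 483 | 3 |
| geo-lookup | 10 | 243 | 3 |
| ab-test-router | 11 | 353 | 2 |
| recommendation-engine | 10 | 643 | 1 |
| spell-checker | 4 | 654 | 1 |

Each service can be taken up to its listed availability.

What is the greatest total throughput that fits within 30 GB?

5942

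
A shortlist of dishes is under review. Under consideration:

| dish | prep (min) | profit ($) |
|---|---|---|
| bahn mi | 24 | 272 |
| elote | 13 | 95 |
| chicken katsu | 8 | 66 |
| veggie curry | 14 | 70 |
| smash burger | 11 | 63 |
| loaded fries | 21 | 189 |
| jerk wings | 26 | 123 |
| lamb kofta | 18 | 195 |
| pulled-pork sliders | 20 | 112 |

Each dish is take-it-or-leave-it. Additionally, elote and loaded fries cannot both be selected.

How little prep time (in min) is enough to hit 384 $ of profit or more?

39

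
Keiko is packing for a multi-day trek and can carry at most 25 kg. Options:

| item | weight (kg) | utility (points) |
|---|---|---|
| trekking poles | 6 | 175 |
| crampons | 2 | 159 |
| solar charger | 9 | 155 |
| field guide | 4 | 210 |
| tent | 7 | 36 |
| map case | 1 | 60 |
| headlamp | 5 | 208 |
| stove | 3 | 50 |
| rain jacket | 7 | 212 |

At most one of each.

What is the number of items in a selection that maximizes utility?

6

Best achievable utility is 1024.
For example trekking poles + crampons + field guide + map case + headlamp + rain jacket achieves it, using 25 kg.
Any selection reaching 1024 contains exactly 6 items.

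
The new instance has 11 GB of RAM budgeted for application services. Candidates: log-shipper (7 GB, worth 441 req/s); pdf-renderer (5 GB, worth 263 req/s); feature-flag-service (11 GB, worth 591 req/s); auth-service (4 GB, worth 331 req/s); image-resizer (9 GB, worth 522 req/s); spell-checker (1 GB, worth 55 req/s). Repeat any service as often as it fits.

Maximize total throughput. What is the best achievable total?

827

Ranking by ratio (throughput/GB): auth-service 82.75, log-shipper 63.00, image-resizer 58.00, spell-checker 55.00.
2×auth-service + 3×spell-checker uses 11 of the 11 GB and totals 827.
That's the maximum — no swap from here does better than 827.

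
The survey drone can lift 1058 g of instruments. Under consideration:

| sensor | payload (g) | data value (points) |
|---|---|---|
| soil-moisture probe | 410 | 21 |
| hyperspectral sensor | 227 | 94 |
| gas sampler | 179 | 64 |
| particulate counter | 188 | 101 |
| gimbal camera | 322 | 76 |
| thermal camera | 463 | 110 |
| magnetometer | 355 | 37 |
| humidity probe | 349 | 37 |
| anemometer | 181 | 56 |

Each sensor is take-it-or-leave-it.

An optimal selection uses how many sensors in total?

4

Optimal total is 369.
For example hyperspectral sensor + gas sampler + particulate counter + thermal camera achieves it, using 1057 g.
Any selection reaching 369 contains exactly 4 sensors.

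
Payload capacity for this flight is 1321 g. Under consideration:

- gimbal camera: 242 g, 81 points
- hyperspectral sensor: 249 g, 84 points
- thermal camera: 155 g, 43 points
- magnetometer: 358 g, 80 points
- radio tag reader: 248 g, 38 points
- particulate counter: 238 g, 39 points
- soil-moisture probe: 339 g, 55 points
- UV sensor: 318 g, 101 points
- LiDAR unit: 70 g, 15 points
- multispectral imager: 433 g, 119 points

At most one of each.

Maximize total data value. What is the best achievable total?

Taking the top-ratio sensors first gives gimbal camera + hyperspectral sensor + thermal camera + particulate counter + UV sensor + LiDAR unit for 363 (1272 g).
The 393 g tied up in thermal camera and particulate counter is better spent on multispectral imager — total rises to 400 (1312 g).
Every other selection either busts 1321 g or fails to beat 400.

400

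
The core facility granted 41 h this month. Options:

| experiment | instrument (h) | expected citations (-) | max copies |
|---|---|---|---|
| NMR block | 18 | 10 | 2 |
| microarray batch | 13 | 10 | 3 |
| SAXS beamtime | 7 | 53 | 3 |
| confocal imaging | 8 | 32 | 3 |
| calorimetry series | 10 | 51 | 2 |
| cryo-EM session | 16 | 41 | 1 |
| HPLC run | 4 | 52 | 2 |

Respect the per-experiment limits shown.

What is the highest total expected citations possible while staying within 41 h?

314

By expected citations per h: HPLC run 13.00, SAXS beamtime 7.57, calorimetry series 5.10 lead.
Taking 3×SAXS beamtime + calorimetry series + 2×HPLC run: 39 h used, 314 in expected citations.
That's the maximum — no swap from here does better than 314.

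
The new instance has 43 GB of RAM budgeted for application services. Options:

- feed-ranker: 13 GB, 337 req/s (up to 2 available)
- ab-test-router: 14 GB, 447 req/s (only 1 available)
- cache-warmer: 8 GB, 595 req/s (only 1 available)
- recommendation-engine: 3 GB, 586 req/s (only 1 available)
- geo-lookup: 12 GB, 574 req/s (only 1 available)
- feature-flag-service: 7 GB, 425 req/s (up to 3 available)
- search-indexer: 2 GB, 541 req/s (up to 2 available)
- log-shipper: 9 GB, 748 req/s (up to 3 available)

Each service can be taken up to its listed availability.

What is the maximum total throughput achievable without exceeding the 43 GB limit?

4507

The ratio ordering already packs tightly: cache-warmer + recommendation-engine + 2×search-indexer + 3×log-shipper, 42 GB, 4507.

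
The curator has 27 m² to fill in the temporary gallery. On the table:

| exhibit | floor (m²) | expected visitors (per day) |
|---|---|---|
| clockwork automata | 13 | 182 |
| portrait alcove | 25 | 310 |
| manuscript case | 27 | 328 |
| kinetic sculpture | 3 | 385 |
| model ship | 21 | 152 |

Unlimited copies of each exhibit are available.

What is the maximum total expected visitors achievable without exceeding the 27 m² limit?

3465

9×kinetic sculpture uses 27 of the 27 m² and totals 3465.
That's the maximum — no swap from here does better than 3465.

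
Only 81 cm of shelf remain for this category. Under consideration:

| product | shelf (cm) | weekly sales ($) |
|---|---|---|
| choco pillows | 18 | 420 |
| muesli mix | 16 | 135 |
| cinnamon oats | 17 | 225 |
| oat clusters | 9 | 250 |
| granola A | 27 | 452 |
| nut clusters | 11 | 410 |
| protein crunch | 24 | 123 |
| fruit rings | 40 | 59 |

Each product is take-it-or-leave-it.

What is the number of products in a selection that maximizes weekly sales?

5

Best achievable weekly sales is 1667.
For example choco pillows + muesli mix + oat clusters + granola A + nut clusters achieves it, using 81 cm.
All optima have 5 products.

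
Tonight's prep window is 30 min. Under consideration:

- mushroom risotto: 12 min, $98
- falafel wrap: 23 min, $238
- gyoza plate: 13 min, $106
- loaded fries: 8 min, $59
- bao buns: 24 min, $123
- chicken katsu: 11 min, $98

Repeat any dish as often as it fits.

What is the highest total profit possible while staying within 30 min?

Taking the top-ratio dishes first gives falafel wrap for 238 (23 min).
Replace falafel wrap with loaded fries + 2×chicken katsu: the trade gains 17 net, giving 255 at 30 min.

255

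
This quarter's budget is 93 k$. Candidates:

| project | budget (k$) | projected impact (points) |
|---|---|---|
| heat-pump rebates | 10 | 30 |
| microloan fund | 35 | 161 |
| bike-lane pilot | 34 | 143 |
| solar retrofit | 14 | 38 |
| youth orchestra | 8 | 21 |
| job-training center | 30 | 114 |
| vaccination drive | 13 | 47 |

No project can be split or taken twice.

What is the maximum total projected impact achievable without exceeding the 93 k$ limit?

Ranking by ratio (projected impact/k$): microloan fund 4.60, bike-lane pilot 4.21, job-training center 3.80.
Best packing: heat-pump rebates + microloan fund + bike-lane pilot + vaccination drive — 92 k$, 381 total.
That's the maximum — no swap from here does better than 381.

381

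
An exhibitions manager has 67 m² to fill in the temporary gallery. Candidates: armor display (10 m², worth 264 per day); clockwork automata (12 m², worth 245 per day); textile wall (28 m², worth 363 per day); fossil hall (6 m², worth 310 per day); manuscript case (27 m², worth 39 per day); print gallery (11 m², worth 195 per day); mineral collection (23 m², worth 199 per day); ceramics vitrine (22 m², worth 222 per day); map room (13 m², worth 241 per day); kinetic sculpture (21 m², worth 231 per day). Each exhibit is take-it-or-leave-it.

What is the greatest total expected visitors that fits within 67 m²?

1377

Ranking by ratio (expected visitors/m²): fossil hall 51.67, armor display 26.40, clockwork automata 20.42.
The ratio heuristic lands on armor display + clockwork automata + fossil hall + print gallery + map room (1255) but leaves 15 m² idle.
Replace map room with textile wall: the trade gains 122 net, giving 1377 at 67 m².
The closest alternative, armor display + clockwork automata + fossil hall + map room + kinetic sculpture, reaches only 1291.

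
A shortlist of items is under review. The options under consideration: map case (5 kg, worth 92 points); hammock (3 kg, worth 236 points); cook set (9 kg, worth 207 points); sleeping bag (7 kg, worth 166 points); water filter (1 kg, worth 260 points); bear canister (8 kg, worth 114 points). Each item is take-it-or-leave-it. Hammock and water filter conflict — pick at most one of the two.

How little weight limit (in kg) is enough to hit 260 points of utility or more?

1

Need the lightest bundle worth ≥ 260.
Taking water filter gives 260 (≥ 260) for 1 kg.
Below 1 kg the best achievable stays under 260.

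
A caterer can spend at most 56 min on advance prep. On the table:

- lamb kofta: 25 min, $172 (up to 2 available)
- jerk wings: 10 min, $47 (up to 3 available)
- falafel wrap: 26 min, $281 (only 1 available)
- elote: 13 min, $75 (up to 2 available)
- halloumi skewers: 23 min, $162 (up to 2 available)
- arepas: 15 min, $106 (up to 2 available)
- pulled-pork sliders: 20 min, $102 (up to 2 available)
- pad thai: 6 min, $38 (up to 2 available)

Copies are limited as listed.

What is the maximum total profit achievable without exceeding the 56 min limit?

493

Falafel wrap + 2×arepas uses 56 of the 56 min and totals 493.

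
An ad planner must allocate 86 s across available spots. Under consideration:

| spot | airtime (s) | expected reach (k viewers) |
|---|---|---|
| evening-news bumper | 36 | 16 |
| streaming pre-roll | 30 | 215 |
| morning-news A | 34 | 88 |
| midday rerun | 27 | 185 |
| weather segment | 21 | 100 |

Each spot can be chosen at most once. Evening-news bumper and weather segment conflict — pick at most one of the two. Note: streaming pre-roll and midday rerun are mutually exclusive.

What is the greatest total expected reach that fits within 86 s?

403

Streaming pre-roll + morning-news A + weather segment uses 85 of the 86 s and totals 403.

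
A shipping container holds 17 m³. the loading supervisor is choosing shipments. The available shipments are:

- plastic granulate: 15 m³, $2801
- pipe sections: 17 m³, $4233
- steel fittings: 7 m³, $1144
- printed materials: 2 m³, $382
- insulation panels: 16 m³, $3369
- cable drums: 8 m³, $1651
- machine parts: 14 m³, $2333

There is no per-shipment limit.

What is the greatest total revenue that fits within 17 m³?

Best packing: pipe sections — 17 m³, 4233 total.
No other feasible combination exceeds 4233.

4233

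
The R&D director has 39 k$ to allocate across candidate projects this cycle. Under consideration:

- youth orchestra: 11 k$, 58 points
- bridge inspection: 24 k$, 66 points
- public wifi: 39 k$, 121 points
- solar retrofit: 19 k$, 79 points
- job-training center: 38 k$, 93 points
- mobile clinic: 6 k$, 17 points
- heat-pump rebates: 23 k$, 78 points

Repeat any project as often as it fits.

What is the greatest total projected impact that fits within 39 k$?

191

By projected impact per k$: youth orchestra 5.27, solar retrofit 4.16, heat-pump rebates 3.39 lead.
Best packing: 3×youth orchestra + mobile clinic — 39 k$, 191 total.
No other feasible combination exceeds 191.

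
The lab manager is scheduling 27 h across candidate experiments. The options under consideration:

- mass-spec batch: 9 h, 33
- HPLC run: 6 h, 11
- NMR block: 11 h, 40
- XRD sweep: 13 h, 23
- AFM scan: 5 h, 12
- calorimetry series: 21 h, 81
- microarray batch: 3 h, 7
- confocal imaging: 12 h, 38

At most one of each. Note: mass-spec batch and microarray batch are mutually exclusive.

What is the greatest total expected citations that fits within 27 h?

93

Density check — calorimetry series 3.86, mass-spec batch 3.67, NMR block 3.64 are the best per h.
Taking AFM scan + calorimetry series: 26 h used, 93 in expected citations.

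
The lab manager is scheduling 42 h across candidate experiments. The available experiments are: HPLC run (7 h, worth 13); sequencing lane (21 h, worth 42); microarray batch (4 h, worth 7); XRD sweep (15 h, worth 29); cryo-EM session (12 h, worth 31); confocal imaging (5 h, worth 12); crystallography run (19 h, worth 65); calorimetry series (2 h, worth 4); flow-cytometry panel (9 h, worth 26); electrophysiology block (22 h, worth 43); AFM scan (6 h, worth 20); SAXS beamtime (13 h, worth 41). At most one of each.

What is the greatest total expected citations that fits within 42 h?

133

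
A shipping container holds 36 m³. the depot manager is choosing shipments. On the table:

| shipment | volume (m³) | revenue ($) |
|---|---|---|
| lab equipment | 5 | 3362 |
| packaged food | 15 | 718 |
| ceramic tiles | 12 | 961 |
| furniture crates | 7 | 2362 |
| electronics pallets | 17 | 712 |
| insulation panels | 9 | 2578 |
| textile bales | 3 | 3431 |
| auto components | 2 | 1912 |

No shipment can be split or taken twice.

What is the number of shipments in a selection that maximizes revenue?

The maximum revenue within 36 m³ is 13645.
One optimal bundle: lab equipment + furniture crates + insulation panels + textile bales + auto components (26 m³).
Any selection reaching 13645 contains exactly 5 shipments.

5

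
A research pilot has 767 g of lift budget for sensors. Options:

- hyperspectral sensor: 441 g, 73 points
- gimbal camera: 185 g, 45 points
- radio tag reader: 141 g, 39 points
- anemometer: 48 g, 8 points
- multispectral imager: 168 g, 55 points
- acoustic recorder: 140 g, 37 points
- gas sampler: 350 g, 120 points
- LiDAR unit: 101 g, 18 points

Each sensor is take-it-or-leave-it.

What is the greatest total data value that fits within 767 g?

232

Best packing: radio tag reader + multispectral imager + gas sampler + LiDAR unit — 760 g, 232 total.
Runner-up multispectral imager + acoustic recorder + gas sampler + LiDAR unit tops out at 230.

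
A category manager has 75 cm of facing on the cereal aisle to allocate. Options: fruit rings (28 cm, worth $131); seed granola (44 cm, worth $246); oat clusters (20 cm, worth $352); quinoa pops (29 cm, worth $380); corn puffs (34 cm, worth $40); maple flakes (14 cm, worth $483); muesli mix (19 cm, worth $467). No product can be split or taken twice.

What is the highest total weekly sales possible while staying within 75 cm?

1330

Filling by ratio: oat clusters + maple flakes + muesli mix for 1302, with 22 cm left unused.
The 20 cm tied up in oat clusters is better spent on quinoa pops — total rises to 1330 (62 cm).
No other feasible combination exceeds 1330.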